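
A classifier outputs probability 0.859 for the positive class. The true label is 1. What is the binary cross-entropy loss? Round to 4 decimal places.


For y=1: Loss = -log(p)
= -log(0.859)
= -(-0.152)
= 0.1520

0.1520


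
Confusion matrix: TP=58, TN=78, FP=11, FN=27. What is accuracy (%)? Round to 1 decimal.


Accuracy = (TP + TN) / (TP + TN + FP + FN) * 100
= (58 + 78) / (58 + 78 + 11 + 27)
= 136 / 174
= 0.7816
= 78.2%

78.2


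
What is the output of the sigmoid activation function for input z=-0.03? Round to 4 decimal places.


sigmoid(z) = 1 / (1 + exp(-z))
exp(-(-0.03)) = exp(0.03) = 1.0305
1 + 1.0305 = 2.0305
1 / 2.0305 = 0.4925

0.4925


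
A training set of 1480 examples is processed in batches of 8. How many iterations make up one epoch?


Iterations per epoch = dataset_size / batch_size
= 1480 / 8
= 185

185


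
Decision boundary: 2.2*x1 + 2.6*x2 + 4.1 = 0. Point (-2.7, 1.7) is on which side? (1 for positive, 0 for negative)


Compute 2.2 * -2.7 + 2.6 * 1.7 + 4.1
= -5.94 + 4.42 + 4.1
= 2.58
Since 2.58 >= 0, the point is on the positive side.

1


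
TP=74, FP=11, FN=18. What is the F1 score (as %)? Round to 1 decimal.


Precision = TP / (TP + FP) = 74 / 85 = 0.8706
Recall = TP / (TP + FN) = 74 / 92 = 0.8043
F1 = 2 * P * R / (P + R)
= 2 * 0.8706 * 0.8043 / (0.8706 + 0.8043)
= 1.4005 / 1.6749
= 0.8362
As percentage: 83.6%

83.6


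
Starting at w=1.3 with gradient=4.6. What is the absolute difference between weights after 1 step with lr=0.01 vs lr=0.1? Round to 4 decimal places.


With lr=0.01: w_new = 1.3 - 0.01 * 4.6 = 1.254
With lr=0.1: w_new = 1.3 - 0.1 * 4.6 = 0.84
Absolute difference = |1.254 - 0.84|
= 0.4140

0.4140


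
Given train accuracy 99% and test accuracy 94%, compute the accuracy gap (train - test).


Gap = train_accuracy - test_accuracy
= 99 - 94
= 5%
This moderate gap may indicate mild overfitting.

5


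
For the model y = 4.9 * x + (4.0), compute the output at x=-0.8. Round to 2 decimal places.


y = 4.9 * -0.8 + (4.0)
= -3.92 + (4.0)
= 0.08

0.08


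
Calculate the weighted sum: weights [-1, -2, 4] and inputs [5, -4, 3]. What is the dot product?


Element-wise products:
-1 * 5 = -5
-2 * -4 = 8
4 * 3 = 12
Sum = -5 + 8 + 12
= 15

15


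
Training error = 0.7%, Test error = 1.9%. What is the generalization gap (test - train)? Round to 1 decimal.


Generalization gap = test_error - train_error
= 1.9 - 0.7
= 1.2%
A small gap suggests good generalization.

1.2


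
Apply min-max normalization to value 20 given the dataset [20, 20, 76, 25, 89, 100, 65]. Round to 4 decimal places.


Min = 20, Max = 100
Range = 100 - 20 = 80
Scaled = (x - min) / (max - min)
= (20 - 20) / 80
= 0 / 80
= 0.0000

0.0000


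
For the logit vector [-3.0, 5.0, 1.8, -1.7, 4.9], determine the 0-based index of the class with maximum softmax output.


Softmax is a monotonic transformation, so it preserves the argmax.
We need to find the index of the maximum logit.
Index 0: -3.0
Index 1: 5.0
Index 2: 1.8
Index 3: -1.7
Index 4: 4.9
Maximum logit = 5.0 at index 1

1


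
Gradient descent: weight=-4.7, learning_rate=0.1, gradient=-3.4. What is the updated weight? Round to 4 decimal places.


w_new = w_old - lr * gradient
= -4.7 - 0.1 * -3.4
= -4.7 - (-0.34)
= -4.3600

-4.3600


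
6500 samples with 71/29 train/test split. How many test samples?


Train samples = 6500 * 71% = 4615
Test samples = 6500 - 4615
= 1885

1885


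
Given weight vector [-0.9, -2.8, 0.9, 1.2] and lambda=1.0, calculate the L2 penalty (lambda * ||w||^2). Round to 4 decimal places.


Squaring each weight:
(-0.9)^2 = 0.81
(-2.8)^2 = 7.84
0.9^2 = 0.81
1.2^2 = 1.44
Sum of squares = 10.9
Penalty = 1.0 * 10.9 = 10.9000

10.9000


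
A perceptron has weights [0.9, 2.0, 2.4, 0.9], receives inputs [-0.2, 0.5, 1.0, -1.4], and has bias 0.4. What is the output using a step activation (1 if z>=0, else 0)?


z = w . x + b
= 0.9*-0.2 + 2.0*0.5 + 2.4*1.0 + 0.9*-1.4 + 0.4
= -0.18 + 1.0 + 2.4 + -1.26 + 0.4
= 1.96 + 0.4
= 2.36
Since z = 2.36 >= 0, output = 1

1


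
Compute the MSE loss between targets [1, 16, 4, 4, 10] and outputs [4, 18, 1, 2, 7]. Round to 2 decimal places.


Differences: [-3, -2, 3, 2, 3]
Squared errors: [9, 4, 9, 4, 9]
Sum of squared errors = 35
MSE = 35 / 5 = 7.00

7.00


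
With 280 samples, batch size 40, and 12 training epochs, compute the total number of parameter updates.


Iterations per epoch = 280 / 40 = 7
Total updates = iterations_per_epoch * epochs
= 7 * 12
= 84

84


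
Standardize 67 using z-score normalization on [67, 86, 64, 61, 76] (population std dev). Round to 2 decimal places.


Mean = (67 + 86 + 64 + 61 + 76) / 5 = 70.8
Variance = sum((x_i - mean)^2) / n = 82.96
Std = sqrt(82.96) = 9.1082
Z = (x - mean) / std
= (67 - 70.8) / 9.1082
= -3.8 / 9.1082
= -0.42

-0.42


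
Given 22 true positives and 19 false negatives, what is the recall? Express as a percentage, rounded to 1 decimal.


Recall = TP / (TP + FN) * 100
= 22 / (22 + 19)
= 22 / 41
= 0.5366
= 53.7%

53.7


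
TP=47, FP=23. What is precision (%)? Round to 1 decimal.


Precision = TP / (TP + FP) * 100
= 47 / (47 + 23)
= 47 / 70
= 0.6714
= 67.1%

67.1


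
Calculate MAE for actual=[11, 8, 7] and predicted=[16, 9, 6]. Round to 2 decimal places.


Absolute errors: [5, 1, 1]
Sum of absolute errors = 7
MAE = 7 / 3 = 2.33

2.33


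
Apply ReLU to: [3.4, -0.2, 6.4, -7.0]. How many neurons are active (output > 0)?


ReLU(x) = max(0, x) for each element:
ReLU(3.4) = 3.4
ReLU(-0.2) = 0
ReLU(6.4) = 6.4
ReLU(-7.0) = 0
Active neurons (>0): 2

2


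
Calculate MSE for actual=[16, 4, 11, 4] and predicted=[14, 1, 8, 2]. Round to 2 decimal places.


Differences: [2, 3, 3, 2]
Squared errors: [4, 9, 9, 4]
Sum of squared errors = 26
MSE = 26 / 4 = 6.50

6.50


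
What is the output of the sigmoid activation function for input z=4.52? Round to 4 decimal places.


sigmoid(z) = 1 / (1 + exp(-z))
exp(-(4.52)) = exp(-4.52) = 0.0109
1 + 0.0109 = 1.0109
1 / 1.0109 = 0.9892

0.9892


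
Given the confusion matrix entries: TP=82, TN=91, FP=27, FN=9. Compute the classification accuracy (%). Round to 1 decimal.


Accuracy = (TP + TN) / (TP + TN + FP + FN) * 100
= (82 + 91) / (82 + 91 + 27 + 9)
= 173 / 209
= 0.8278
= 82.8%

82.8


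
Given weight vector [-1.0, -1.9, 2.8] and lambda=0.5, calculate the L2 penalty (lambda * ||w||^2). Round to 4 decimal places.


Squaring each weight:
(-1.0)^2 = 1.0
(-1.9)^2 = 3.61
2.8^2 = 7.84
Sum of squares = 12.45
Penalty = 0.5 * 12.45 = 6.2250

6.2250


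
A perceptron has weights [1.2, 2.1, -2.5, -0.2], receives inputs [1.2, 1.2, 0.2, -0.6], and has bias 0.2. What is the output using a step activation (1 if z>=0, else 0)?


z = w . x + b
= 1.2*1.2 + 2.1*1.2 + -2.5*0.2 + -0.2*-0.6 + 0.2
= 1.44 + 2.52 + -0.5 + 0.12 + 0.2
= 3.58 + 0.2
= 3.78
Since z = 3.78 >= 0, output = 1

1


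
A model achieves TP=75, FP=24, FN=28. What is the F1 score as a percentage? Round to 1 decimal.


Precision = TP / (TP + FP) = 75 / 99 = 0.7576
Recall = TP / (TP + FN) = 75 / 103 = 0.7282
F1 = 2 * P * R / (P + R)
= 2 * 0.7576 * 0.7282 / (0.7576 + 0.7282)
= 1.1033 / 1.4857
= 0.7426
As percentage: 74.3%

74.3


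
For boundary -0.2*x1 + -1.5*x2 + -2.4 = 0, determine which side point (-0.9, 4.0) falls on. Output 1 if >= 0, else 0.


Compute -0.2 * -0.9 + -1.5 * 4.0 + -2.4
= 0.18 + -6.0 + -2.4
= -8.22
Since -8.22 < 0, the point is on the negative side.

0


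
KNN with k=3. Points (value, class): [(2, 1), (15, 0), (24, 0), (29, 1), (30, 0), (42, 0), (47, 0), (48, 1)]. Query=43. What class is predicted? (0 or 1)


Distances from query 43:
Point 42 (class 0): distance = 1
Point 47 (class 0): distance = 4
Point 48 (class 1): distance = 5
K=3 nearest neighbors: classes = [0, 0, 1]
Votes for class 1: 1 / 3
Majority vote => class 0

0


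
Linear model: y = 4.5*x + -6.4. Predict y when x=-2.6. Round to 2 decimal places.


y = 4.5 * -2.6 + (-6.4)
= -11.7 + (-6.4)
= -18.10

-18.10


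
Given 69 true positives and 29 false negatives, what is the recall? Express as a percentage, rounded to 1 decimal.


Recall = TP / (TP + FN) * 100
= 69 / (69 + 29)
= 69 / 98
= 0.7041
= 70.4%

70.4


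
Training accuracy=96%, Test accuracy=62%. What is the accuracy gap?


Gap = train_accuracy - test_accuracy
= 96 - 62
= 34%
This large gap strongly indicates overfitting.

34


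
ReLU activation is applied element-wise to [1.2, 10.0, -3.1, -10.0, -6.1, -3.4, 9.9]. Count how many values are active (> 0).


ReLU(x) = max(0, x) for each element:
ReLU(1.2) = 1.2
ReLU(10.0) = 10.0
ReLU(-3.1) = 0
ReLU(-10.0) = 0
ReLU(-6.1) = 0
ReLU(-3.4) = 0
ReLU(9.9) = 9.9
Active neurons (>0): 3

3


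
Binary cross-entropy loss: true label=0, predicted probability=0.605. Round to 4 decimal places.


For y=0: Loss = -log(1-p)
= -log(1 - 0.605)
= -log(0.395)
= -(-0.9289)
= 0.9289

0.9289


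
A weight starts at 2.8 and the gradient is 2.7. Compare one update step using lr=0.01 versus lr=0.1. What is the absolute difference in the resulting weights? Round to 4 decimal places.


With lr=0.01: w_new = 2.8 - 0.01 * 2.7 = 2.773
With lr=0.1: w_new = 2.8 - 0.1 * 2.7 = 2.53
Absolute difference = |2.773 - 2.53|
= 0.2430

0.2430


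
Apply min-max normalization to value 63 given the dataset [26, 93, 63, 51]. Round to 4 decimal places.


Min = 26, Max = 93
Range = 93 - 26 = 67
Scaled = (x - min) / (max - min)
= (63 - 26) / 67
= 37 / 67
= 0.5522

0.5522


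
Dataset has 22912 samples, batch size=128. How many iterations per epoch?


Iterations per epoch = dataset_size / batch_size
= 22912 / 128
= 179

179


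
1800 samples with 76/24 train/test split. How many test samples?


Train samples = 1800 * 76% = 1368
Test samples = 1800 - 1368
= 432

432


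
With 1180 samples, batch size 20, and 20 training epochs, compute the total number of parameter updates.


Iterations per epoch = 1180 / 20 = 59
Total updates = iterations_per_epoch * epochs
= 59 * 20
= 1180

1180


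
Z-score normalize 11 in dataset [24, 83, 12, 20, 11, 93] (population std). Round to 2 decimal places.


Mean = (24 + 83 + 12 + 20 + 11 + 93) / 6 = 40.5
Variance = sum((x_i - mean)^2) / n = 1156.25
Std = sqrt(1156.25) = 34.0037
Z = (x - mean) / std
= (11 - 40.5) / 34.0037
= -29.5 / 34.0037
= -0.87

-0.87


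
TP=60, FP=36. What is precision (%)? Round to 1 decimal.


Precision = TP / (TP + FP) * 100
= 60 / (60 + 36)
= 60 / 96
= 0.625
= 62.5%

62.5


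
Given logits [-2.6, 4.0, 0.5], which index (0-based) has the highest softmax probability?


Softmax is a monotonic transformation, so it preserves the argmax.
We need to find the index of the maximum logit.
Index 0: -2.6
Index 1: 4.0
Index 2: 0.5
Maximum logit = 4.0 at index 1

1


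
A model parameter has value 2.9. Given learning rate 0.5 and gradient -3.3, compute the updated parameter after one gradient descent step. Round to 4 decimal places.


w_new = w_old - lr * gradient
= 2.9 - 0.5 * -3.3
= 2.9 - (-1.65)
= 4.5500

4.5500


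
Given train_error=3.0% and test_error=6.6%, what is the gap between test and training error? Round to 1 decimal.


Generalization gap = test_error - train_error
= 6.6 - 3.0
= 3.6%
A moderate gap.

3.6


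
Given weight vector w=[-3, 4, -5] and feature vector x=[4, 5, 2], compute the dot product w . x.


Element-wise products:
-3 * 4 = -12
4 * 5 = 20
-5 * 2 = -10
Sum = -12 + 20 + -10
= -2

-2


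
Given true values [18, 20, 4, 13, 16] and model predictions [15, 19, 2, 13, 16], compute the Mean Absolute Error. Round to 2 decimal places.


Absolute errors: [3, 1, 2, 0, 0]
Sum of absolute errors = 6
MAE = 6 / 5 = 1.20

1.20


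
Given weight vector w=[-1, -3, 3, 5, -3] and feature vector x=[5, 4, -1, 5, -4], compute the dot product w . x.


Element-wise products:
-1 * 5 = -5
-3 * 4 = -12
3 * -1 = -3
5 * 5 = 25
-3 * -4 = 12
Sum = -5 + -12 + -3 + 25 + 12
= 17

17


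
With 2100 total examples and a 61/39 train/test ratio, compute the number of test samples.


Train samples = 2100 * 61% = 1281
Test samples = 2100 - 1281
= 819

819


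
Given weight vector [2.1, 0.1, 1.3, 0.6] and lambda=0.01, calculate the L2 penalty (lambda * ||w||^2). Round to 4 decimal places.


Squaring each weight:
2.1^2 = 4.41
0.1^2 = 0.01
1.3^2 = 1.69
0.6^2 = 0.36
Sum of squares = 6.47
Penalty = 0.01 * 6.47 = 0.0647

0.0647


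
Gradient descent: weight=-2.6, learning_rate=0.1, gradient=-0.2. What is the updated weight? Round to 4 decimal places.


w_new = w_old - lr * gradient
= -2.6 - 0.1 * -0.2
= -2.6 - (-0.02)
= -2.5800

-2.5800


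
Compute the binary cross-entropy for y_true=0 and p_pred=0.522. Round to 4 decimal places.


For y=0: Loss = -log(1-p)
= -log(1 - 0.522)
= -log(0.478)
= -(-0.7381)
= 0.7381

0.7381


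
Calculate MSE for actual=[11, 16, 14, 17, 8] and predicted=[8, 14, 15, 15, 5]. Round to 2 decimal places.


Differences: [3, 2, -1, 2, 3]
Squared errors: [9, 4, 1, 4, 9]
Sum of squared errors = 27
MSE = 27 / 5 = 5.40

5.40


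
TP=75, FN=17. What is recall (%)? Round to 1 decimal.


Recall = TP / (TP + FN) * 100
= 75 / (75 + 17)
= 75 / 92
= 0.8152
= 81.5%

81.5


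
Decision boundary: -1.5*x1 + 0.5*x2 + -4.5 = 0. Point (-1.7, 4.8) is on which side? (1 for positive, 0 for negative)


Compute -1.5 * -1.7 + 0.5 * 4.8 + -4.5
= 2.55 + 2.4 + -4.5
= 0.45
Since 0.45 >= 0, the point is on the positive side.

1


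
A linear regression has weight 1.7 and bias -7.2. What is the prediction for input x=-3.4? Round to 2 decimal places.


y = 1.7 * -3.4 + (-7.2)
= -5.78 + (-7.2)
= -12.98

-12.98


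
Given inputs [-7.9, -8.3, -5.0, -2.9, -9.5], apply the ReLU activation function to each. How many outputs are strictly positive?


ReLU(x) = max(0, x) for each element:
ReLU(-7.9) = 0
ReLU(-8.3) = 0
ReLU(-5.0) = 0
ReLU(-2.9) = 0
ReLU(-9.5) = 0
Active neurons (>0): 0

0


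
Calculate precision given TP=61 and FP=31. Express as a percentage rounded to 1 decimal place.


Precision = TP / (TP + FP) * 100
= 61 / (61 + 31)
= 61 / 92
= 0.663
= 66.3%

66.3


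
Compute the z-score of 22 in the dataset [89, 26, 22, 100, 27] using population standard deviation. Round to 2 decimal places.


Mean = (89 + 26 + 22 + 100 + 27) / 5 = 52.8
Variance = sum((x_i - mean)^2) / n = 1174.16
Std = sqrt(1174.16) = 34.266
Z = (x - mean) / std
= (22 - 52.8) / 34.266
= -30.8 / 34.266
= -0.90

-0.90


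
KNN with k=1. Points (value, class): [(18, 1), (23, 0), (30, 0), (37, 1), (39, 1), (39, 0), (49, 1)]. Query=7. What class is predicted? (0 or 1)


Distances from query 7:
Point 18 (class 1): distance = 11
K=1 nearest neighbors: classes = [1]
Votes for class 1: 1 / 1
Majority vote => class 1

1


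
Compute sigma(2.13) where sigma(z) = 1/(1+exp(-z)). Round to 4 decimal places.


sigmoid(z) = 1 / (1 + exp(-z))
exp(-(2.13)) = exp(-2.13) = 0.1188
1 + 0.1188 = 1.1188
1 / 1.1188 = 0.8938

0.8938


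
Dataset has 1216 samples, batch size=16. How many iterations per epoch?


Iterations per epoch = dataset_size / batch_size
= 1216 / 16
= 76

76


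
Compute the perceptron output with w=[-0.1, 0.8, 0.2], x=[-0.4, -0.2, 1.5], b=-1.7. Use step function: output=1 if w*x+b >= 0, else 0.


z = w . x + b
= -0.1*-0.4 + 0.8*-0.2 + 0.2*1.5 + -1.7
= 0.04 + -0.16 + 0.3 + -1.7
= 0.18 + -1.7
= -1.52
Since z = -1.52 < 0, output = 0

0


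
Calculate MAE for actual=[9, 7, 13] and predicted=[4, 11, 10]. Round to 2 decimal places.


Absolute errors: [5, 4, 3]
Sum of absolute errors = 12
MAE = 12 / 3 = 4.00

4.00


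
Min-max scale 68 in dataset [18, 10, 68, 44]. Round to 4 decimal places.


Min = 10, Max = 68
Range = 68 - 10 = 58
Scaled = (x - min) / (max - min)
= (68 - 10) / 58
= 58 / 58
= 1.0000

1.0000


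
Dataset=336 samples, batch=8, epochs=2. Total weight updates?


Iterations per epoch = 336 / 8 = 42
Total updates = iterations_per_epoch * epochs
= 42 * 2
= 84

84


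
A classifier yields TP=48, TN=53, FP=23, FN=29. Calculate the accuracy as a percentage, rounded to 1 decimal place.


Accuracy = (TP + TN) / (TP + TN + FP + FN) * 100
= (48 + 53) / (48 + 53 + 23 + 29)
= 101 / 153
= 0.6601
= 66.0%

66.0


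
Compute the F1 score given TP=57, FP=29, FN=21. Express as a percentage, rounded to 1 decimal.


Precision = TP / (TP + FP) = 57 / 86 = 0.6628
Recall = TP / (TP + FN) = 57 / 78 = 0.7308
F1 = 2 * P * R / (P + R)
= 2 * 0.6628 * 0.7308 / (0.6628 + 0.7308)
= 0.9687 / 1.3936
= 0.6951
As percentage: 69.5%

69.5


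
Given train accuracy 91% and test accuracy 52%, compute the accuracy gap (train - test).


Gap = train_accuracy - test_accuracy
= 91 - 52
= 39%
This large gap strongly indicates overfitting.

39


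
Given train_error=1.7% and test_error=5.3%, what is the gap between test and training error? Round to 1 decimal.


Generalization gap = test_error - train_error
= 5.3 - 1.7
= 3.6%
A moderate gap.

3.6


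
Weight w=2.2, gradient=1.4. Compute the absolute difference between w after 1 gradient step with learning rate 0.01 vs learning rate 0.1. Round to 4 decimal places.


With lr=0.01: w_new = 2.2 - 0.01 * 1.4 = 2.186
With lr=0.1: w_new = 2.2 - 0.1 * 1.4 = 2.06
Absolute difference = |2.186 - 2.06|
= 0.1260

0.1260


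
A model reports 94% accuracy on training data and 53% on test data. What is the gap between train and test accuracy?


Gap = train_accuracy - test_accuracy
= 94 - 53
= 41%
This large gap strongly indicates overfitting.

41


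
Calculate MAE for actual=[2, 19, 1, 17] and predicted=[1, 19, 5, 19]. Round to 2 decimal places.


Absolute errors: [1, 0, 4, 2]
Sum of absolute errors = 7
MAE = 7 / 4 = 1.75

1.75


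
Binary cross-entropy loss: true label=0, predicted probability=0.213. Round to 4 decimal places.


For y=0: Loss = -log(1-p)
= -log(1 - 0.213)
= -log(0.787)
= -(-0.2395)
= 0.2395

0.2395


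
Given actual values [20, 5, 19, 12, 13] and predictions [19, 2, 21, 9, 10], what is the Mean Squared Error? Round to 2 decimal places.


Differences: [1, 3, -2, 3, 3]
Squared errors: [1, 9, 4, 9, 9]
Sum of squared errors = 32
MSE = 32 / 5 = 6.40

6.40


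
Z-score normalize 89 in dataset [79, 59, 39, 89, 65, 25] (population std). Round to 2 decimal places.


Mean = (79 + 59 + 39 + 89 + 65 + 25) / 6 = 59.3333
Variance = sum((x_i - mean)^2) / n = 481.8889
Std = sqrt(481.8889) = 21.952
Z = (x - mean) / std
= (89 - 59.3333) / 21.952
= 29.6667 / 21.952
= 1.35

1.35


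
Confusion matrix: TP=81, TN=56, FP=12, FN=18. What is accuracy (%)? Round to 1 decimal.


Accuracy = (TP + TN) / (TP + TN + FP + FN) * 100
= (81 + 56) / (81 + 56 + 12 + 18)
= 137 / 167
= 0.8204
= 82.0%

82.0


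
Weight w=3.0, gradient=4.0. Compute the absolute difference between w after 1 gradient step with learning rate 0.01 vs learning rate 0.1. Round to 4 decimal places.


With lr=0.01: w_new = 3.0 - 0.01 * 4.0 = 2.96
With lr=0.1: w_new = 3.0 - 0.1 * 4.0 = 2.6
Absolute difference = |2.96 - 2.6|
= 0.3600

0.3600


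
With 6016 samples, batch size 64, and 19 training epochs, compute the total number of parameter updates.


Iterations per epoch = 6016 / 64 = 94
Total updates = iterations_per_epoch * epochs
= 94 * 19
= 1786

1786


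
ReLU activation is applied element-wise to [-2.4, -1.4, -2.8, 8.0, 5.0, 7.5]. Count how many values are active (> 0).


ReLU(x) = max(0, x) for each element:
ReLU(-2.4) = 0
ReLU(-1.4) = 0
ReLU(-2.8) = 0
ReLU(8.0) = 8.0
ReLU(5.0) = 5.0
ReLU(7.5) = 7.5
Active neurons (>0): 3

3


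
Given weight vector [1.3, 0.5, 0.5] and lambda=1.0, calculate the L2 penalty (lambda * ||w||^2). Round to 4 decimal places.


Squaring each weight:
1.3^2 = 1.69
0.5^2 = 0.25
0.5^2 = 0.25
Sum of squares = 2.19
Penalty = 1.0 * 2.19 = 2.1900

2.1900


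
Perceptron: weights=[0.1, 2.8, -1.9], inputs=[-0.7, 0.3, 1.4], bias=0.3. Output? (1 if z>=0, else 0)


z = w . x + b
= 0.1*-0.7 + 2.8*0.3 + -1.9*1.4 + 0.3
= -0.07 + 0.84 + -2.66 + 0.3
= -1.89 + 0.3
= -1.59
Since z = -1.59 < 0, output = 0

0


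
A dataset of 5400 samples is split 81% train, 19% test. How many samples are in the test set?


Train samples = 5400 * 81% = 4374
Test samples = 5400 - 4374
= 1026

1026


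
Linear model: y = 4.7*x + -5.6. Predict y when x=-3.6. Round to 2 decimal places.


y = 4.7 * -3.6 + (-5.6)
= -16.92 + (-5.6)
= -22.52

-22.52


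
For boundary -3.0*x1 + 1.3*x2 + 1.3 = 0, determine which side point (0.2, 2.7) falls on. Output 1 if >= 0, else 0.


Compute -3.0 * 0.2 + 1.3 * 2.7 + 1.3
= -0.6 + 3.51 + 1.3
= 4.21
Since 4.21 >= 0, the point is on the positive side.

1


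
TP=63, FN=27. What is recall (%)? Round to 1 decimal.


Recall = TP / (TP + FN) * 100
= 63 / (63 + 27)
= 63 / 90
= 0.7
= 70.0%

70.0


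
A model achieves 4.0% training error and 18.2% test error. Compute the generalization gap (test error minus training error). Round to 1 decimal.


Generalization gap = test_error - train_error
= 18.2 - 4.0
= 14.2%
A large gap suggests overfitting.

14.2


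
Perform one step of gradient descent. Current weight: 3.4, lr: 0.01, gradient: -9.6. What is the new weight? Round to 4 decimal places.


w_new = w_old - lr * gradient
= 3.4 - 0.01 * -9.6
= 3.4 - (-0.096)
= 3.4960

3.4960


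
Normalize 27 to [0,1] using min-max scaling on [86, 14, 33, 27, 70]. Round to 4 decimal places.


Min = 14, Max = 86
Range = 86 - 14 = 72
Scaled = (x - min) / (max - min)
= (27 - 14) / 72
= 13 / 72
= 0.1806

0.1806


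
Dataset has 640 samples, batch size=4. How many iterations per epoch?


Iterations per epoch = dataset_size / batch_size
= 640 / 4
= 160

160


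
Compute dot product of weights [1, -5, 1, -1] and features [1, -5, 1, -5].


Element-wise products:
1 * 1 = 1
-5 * -5 = 25
1 * 1 = 1
-1 * -5 = 5
Sum = 1 + 25 + 1 + 5
= 32

32


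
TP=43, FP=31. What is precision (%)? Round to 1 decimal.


Precision = TP / (TP + FP) * 100
= 43 / (43 + 31)
= 43 / 74
= 0.5811
= 58.1%

58.1


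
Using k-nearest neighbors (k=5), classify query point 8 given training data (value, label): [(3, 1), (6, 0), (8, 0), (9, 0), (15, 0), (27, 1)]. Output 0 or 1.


Distances from query 8:
Point 8 (class 0): distance = 0
Point 9 (class 0): distance = 1
Point 6 (class 0): distance = 2
Point 3 (class 1): distance = 5
Point 15 (class 0): distance = 7
K=5 nearest neighbors: classes = [0, 0, 0, 1, 0]
Votes for class 1: 1 / 5
Majority vote => class 0

0


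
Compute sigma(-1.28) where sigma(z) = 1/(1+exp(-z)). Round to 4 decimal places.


sigmoid(z) = 1 / (1 + exp(-z))
exp(-(-1.28)) = exp(1.28) = 3.5966
1 + 3.5966 = 4.5966
1 / 4.5966 = 0.2176

0.2176


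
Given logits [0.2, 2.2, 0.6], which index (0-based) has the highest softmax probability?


Softmax is a monotonic transformation, so it preserves the argmax.
We need to find the index of the maximum logit.
Index 0: 0.2
Index 1: 2.2
Index 2: 0.6
Maximum logit = 2.2 at index 1

1


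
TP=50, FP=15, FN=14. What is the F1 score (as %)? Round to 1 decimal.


Precision = TP / (TP + FP) = 50 / 65 = 0.7692
Recall = TP / (TP + FN) = 50 / 64 = 0.7812
F1 = 2 * P * R / (P + R)
= 2 * 0.7692 * 0.7812 / (0.7692 + 0.7812)
= 1.2019 / 1.5505
= 0.7752
As percentage: 77.5%

77.5


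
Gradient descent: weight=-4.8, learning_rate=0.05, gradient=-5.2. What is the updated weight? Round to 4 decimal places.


w_new = w_old - lr * gradient
= -4.8 - 0.05 * -5.2
= -4.8 - (-0.26)
= -4.5400

-4.5400


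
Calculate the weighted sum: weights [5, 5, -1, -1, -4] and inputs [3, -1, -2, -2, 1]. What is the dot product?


Element-wise products:
5 * 3 = 15
5 * -1 = -5
-1 * -2 = 2
-1 * -2 = 2
-4 * 1 = -4
Sum = 15 + -5 + 2 + 2 + -4
= 10

10


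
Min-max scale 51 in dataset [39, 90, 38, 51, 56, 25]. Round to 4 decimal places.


Min = 25, Max = 90
Range = 90 - 25 = 65
Scaled = (x - min) / (max - min)
= (51 - 25) / 65
= 26 / 65
= 0.4000

0.4000


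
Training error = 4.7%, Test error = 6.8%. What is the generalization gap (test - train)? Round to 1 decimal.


Generalization gap = test_error - train_error
= 6.8 - 4.7
= 2.1%
A moderate gap.

2.1


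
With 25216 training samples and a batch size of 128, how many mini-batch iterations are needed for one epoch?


Iterations per epoch = dataset_size / batch_size
= 25216 / 128
= 197

197


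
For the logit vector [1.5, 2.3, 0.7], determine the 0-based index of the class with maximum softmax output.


Softmax is a monotonic transformation, so it preserves the argmax.
We need to find the index of the maximum logit.
Index 0: 1.5
Index 1: 2.3
Index 2: 0.7
Maximum logit = 2.3 at index 1

1


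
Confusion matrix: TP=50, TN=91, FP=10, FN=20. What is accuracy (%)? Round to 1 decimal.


Accuracy = (TP + TN) / (TP + TN + FP + FN) * 100
= (50 + 91) / (50 + 91 + 10 + 20)
= 141 / 171
= 0.8246
= 82.5%

82.5


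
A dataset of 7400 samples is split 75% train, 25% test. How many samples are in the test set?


Train samples = 7400 * 75% = 5550
Test samples = 7400 - 5550
= 1850

1850


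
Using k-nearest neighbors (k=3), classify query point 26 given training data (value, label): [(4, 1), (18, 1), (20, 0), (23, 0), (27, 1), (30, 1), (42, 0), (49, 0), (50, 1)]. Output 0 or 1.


Distances from query 26:
Point 27 (class 1): distance = 1
Point 23 (class 0): distance = 3
Point 30 (class 1): distance = 4
K=3 nearest neighbors: classes = [1, 0, 1]
Votes for class 1: 2 / 3
Majority vote => class 1

1


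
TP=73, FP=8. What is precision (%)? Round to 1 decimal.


Precision = TP / (TP + FP) * 100
= 73 / (73 + 8)
= 73 / 81
= 0.9012
= 90.1%

90.1


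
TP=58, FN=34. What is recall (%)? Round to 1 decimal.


Recall = TP / (TP + FN) * 100
= 58 / (58 + 34)
= 58 / 92
= 0.6304
= 63.0%

63.0


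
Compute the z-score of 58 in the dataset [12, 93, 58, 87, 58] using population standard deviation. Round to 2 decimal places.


Mean = (12 + 93 + 58 + 87 + 58) / 5 = 61.6
Variance = sum((x_i - mean)^2) / n = 823.44
Std = sqrt(823.44) = 28.6956
Z = (x - mean) / std
= (58 - 61.6) / 28.6956
= -3.6 / 28.6956
= -0.13

-0.13


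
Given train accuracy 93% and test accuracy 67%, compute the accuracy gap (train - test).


Gap = train_accuracy - test_accuracy
= 93 - 67
= 26%
This large gap strongly indicates overfitting.

26


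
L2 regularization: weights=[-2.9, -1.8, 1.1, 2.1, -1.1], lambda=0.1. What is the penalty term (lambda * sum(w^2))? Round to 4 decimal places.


Squaring each weight:
(-2.9)^2 = 8.41
(-1.8)^2 = 3.24
1.1^2 = 1.21
2.1^2 = 4.41
(-1.1)^2 = 1.21
Sum of squares = 18.48
Penalty = 0.1 * 18.48 = 1.8480

1.8480


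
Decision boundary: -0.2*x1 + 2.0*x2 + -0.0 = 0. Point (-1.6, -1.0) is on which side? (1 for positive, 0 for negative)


Compute -0.2 * -1.6 + 2.0 * -1.0 + -0.0
= 0.32 + -2.0 + -0.0
= -1.68
Since -1.68 < 0, the point is on the negative side.

0


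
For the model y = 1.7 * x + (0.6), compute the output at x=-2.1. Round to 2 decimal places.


y = 1.7 * -2.1 + (0.6)
= -3.57 + (0.6)
= -2.97

-2.97


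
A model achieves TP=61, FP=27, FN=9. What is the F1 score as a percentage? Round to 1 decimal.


Precision = TP / (TP + FP) = 61 / 88 = 0.6932
Recall = TP / (TP + FN) = 61 / 70 = 0.8714
F1 = 2 * P * R / (P + R)
= 2 * 0.6932 * 0.8714 / (0.6932 + 0.8714)
= 1.2081 / 1.5646
= 0.7722
As percentage: 77.2%

77.2


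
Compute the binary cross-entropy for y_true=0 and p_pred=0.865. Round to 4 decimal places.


For y=0: Loss = -log(1-p)
= -log(1 - 0.865)
= -log(0.135)
= -(-2.0025)
= 2.0025

2.0025


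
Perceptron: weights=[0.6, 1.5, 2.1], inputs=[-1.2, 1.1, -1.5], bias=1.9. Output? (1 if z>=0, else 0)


z = w . x + b
= 0.6*-1.2 + 1.5*1.1 + 2.1*-1.5 + 1.9
= -0.72 + 1.65 + -3.15 + 1.9
= -2.22 + 1.9
= -0.32
Since z = -0.32 < 0, output = 0

0


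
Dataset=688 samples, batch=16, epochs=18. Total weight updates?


Iterations per epoch = 688 / 16 = 43
Total updates = iterations_per_epoch * epochs
= 43 * 18
= 774

774


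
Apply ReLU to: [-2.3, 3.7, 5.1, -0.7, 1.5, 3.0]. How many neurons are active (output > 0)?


ReLU(x) = max(0, x) for each element:
ReLU(-2.3) = 0
ReLU(3.7) = 3.7
ReLU(5.1) = 5.1
ReLU(-0.7) = 0
ReLU(1.5) = 1.5
ReLU(3.0) = 3.0
Active neurons (>0): 4

4


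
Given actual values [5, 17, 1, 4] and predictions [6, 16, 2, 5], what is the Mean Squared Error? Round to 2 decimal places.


Differences: [-1, 1, -1, -1]
Squared errors: [1, 1, 1, 1]
Sum of squared errors = 4
MSE = 4 / 4 = 1.00

1.00


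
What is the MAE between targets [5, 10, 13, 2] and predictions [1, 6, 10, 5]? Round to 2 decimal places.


Absolute errors: [4, 4, 3, 3]
Sum of absolute errors = 14
MAE = 14 / 4 = 3.50

3.50


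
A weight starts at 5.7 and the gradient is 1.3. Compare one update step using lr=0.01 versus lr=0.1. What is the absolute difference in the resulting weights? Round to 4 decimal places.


With lr=0.01: w_new = 5.7 - 0.01 * 1.3 = 5.687
With lr=0.1: w_new = 5.7 - 0.1 * 1.3 = 5.57
Absolute difference = |5.687 - 5.57|
= 0.1170

0.1170


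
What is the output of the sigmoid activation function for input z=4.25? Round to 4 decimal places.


sigmoid(z) = 1 / (1 + exp(-z))
exp(-(4.25)) = exp(-4.25) = 0.0143
1 + 0.0143 = 1.0143
1 / 1.0143 = 0.9859

0.9859


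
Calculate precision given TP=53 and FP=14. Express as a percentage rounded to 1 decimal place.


Precision = TP / (TP + FP) * 100
= 53 / (53 + 14)
= 53 / 67
= 0.791
= 79.1%

79.1


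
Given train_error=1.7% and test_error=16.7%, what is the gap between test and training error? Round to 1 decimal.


Generalization gap = test_error - train_error
= 16.7 - 1.7
= 15.0%
A large gap suggests overfitting.

15.0


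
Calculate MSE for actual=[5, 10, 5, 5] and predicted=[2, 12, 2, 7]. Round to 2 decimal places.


Differences: [3, -2, 3, -2]
Squared errors: [9, 4, 9, 4]
Sum of squared errors = 26
MSE = 26 / 4 = 6.50

6.50


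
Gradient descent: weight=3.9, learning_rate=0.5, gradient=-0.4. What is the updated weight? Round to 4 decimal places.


w_new = w_old - lr * gradient
= 3.9 - 0.5 * -0.4
= 3.9 - (-0.2)
= 4.1000

4.1000


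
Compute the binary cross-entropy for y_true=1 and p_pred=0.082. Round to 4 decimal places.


For y=1: Loss = -log(p)
= -log(0.082)
= -(-2.501)
= 2.5010

2.5010


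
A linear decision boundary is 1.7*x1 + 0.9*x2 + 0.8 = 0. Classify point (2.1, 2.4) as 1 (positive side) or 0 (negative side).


Compute 1.7 * 2.1 + 0.9 * 2.4 + 0.8
= 3.57 + 2.16 + 0.8
= 6.53
Since 6.53 >= 0, the point is on the positive side.

1


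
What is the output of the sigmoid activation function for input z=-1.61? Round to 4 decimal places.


sigmoid(z) = 1 / (1 + exp(-z))
exp(-(-1.61)) = exp(1.61) = 5.0028
1 + 5.0028 = 6.0028
1 / 6.0028 = 0.1666

0.1666


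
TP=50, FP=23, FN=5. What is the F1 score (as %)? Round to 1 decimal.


Precision = TP / (TP + FP) = 50 / 73 = 0.6849
Recall = TP / (TP + FN) = 50 / 55 = 0.9091
F1 = 2 * P * R / (P + R)
= 2 * 0.6849 * 0.9091 / (0.6849 + 0.9091)
= 1.2453 / 1.594
= 0.7812
As percentage: 78.1%

78.1


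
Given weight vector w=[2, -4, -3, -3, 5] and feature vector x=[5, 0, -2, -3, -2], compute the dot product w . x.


Element-wise products:
2 * 5 = 10
-4 * 0 = 0
-3 * -2 = 6
-3 * -3 = 9
5 * -2 = -10
Sum = 10 + 0 + 6 + 9 + -10
= 15

15


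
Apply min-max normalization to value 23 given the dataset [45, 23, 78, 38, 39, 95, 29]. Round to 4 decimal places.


Min = 23, Max = 95
Range = 95 - 23 = 72
Scaled = (x - min) / (max - min)
= (23 - 23) / 72
= 0 / 72
= 0.0000

0.0000


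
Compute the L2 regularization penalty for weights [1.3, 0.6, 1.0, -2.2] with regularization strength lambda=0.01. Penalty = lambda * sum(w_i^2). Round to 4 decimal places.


Squaring each weight:
1.3^2 = 1.69
0.6^2 = 0.36
1.0^2 = 1.0
(-2.2)^2 = 4.84
Sum of squares = 7.89
Penalty = 0.01 * 7.89 = 0.0789

0.0789


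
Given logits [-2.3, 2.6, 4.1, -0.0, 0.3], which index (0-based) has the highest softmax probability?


Softmax is a monotonic transformation, so it preserves the argmax.
We need to find the index of the maximum logit.
Index 0: -2.3
Index 1: 2.6
Index 2: 4.1
Index 3: -0.0
Index 4: 0.3
Maximum logit = 4.1 at index 2

2


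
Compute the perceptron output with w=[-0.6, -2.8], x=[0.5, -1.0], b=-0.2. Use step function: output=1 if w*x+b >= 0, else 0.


z = w . x + b
= -0.6*0.5 + -2.8*-1.0 + -0.2
= -0.3 + 2.8 + -0.2
= 2.5 + -0.2
= 2.3
Since z = 2.3 >= 0, output = 1

1


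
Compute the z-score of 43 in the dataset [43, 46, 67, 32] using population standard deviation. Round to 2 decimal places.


Mean = (43 + 46 + 67 + 32) / 4 = 47.0
Variance = sum((x_i - mean)^2) / n = 160.5
Std = sqrt(160.5) = 12.6689
Z = (x - mean) / std
= (43 - 47.0) / 12.6689
= -4.0 / 12.6689
= -0.32

-0.32


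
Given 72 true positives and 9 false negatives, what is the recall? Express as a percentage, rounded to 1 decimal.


Recall = TP / (TP + FN) * 100
= 72 / (72 + 9)
= 72 / 81
= 0.8889
= 88.9%

88.9


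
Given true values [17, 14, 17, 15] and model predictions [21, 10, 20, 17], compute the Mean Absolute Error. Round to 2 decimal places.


Absolute errors: [4, 4, 3, 2]
Sum of absolute errors = 13
MAE = 13 / 4 = 3.25

3.25


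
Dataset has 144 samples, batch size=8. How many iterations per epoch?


Iterations per epoch = dataset_size / batch_size
= 144 / 8
= 18

18


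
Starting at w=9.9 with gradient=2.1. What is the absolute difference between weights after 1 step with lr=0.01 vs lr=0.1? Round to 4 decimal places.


With lr=0.01: w_new = 9.9 - 0.01 * 2.1 = 9.879
With lr=0.1: w_new = 9.9 - 0.1 * 2.1 = 9.69
Absolute difference = |9.879 - 9.69|
= 0.1890

0.1890


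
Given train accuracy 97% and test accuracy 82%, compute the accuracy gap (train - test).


Gap = train_accuracy - test_accuracy
= 97 - 82
= 15%
This gap suggests the model is overfitting.

15


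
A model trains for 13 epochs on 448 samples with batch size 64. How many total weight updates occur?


Iterations per epoch = 448 / 64 = 7
Total updates = iterations_per_epoch * epochs
= 7 * 13
= 91

91


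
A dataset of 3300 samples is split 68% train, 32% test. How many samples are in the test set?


Train samples = 3300 * 68% = 2244
Test samples = 3300 - 2244
= 1056

1056


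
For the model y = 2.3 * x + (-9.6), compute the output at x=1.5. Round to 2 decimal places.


y = 2.3 * 1.5 + (-9.6)
= 3.45 + (-9.6)
= -6.15

-6.15


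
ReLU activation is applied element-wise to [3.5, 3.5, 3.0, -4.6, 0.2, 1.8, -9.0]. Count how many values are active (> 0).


ReLU(x) = max(0, x) for each element:
ReLU(3.5) = 3.5
ReLU(3.5) = 3.5
ReLU(3.0) = 3.0
ReLU(-4.6) = 0
ReLU(0.2) = 0.2
ReLU(1.8) = 1.8
ReLU(-9.0) = 0
Active neurons (>0): 5

5


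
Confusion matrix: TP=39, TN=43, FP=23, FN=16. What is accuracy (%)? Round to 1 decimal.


Accuracy = (TP + TN) / (TP + TN + FP + FN) * 100
= (39 + 43) / (39 + 43 + 23 + 16)
= 82 / 121
= 0.6777
= 67.8%

67.8


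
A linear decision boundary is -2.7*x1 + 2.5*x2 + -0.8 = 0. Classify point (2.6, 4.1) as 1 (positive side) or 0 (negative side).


Compute -2.7 * 2.6 + 2.5 * 4.1 + -0.8
= -7.02 + 10.25 + -0.8
= 2.43
Since 2.43 >= 0, the point is on the positive side.

1


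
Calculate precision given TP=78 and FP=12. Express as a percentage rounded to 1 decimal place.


Precision = TP / (TP + FP) * 100
= 78 / (78 + 12)
= 78 / 90
= 0.8667
= 86.7%

86.7


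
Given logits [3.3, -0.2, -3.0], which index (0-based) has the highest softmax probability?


Softmax is a monotonic transformation, so it preserves the argmax.
We need to find the index of the maximum logit.
Index 0: 3.3
Index 1: -0.2
Index 2: -3.0
Maximum logit = 3.3 at index 0

0


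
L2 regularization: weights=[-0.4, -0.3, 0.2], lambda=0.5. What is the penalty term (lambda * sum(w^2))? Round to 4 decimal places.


Squaring each weight:
(-0.4)^2 = 0.16
(-0.3)^2 = 0.09
0.2^2 = 0.04
Sum of squares = 0.29
Penalty = 0.5 * 0.29 = 0.1450

0.1450


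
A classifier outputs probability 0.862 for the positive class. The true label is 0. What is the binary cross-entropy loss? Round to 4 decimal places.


For y=0: Loss = -log(1-p)
= -log(1 - 0.862)
= -log(0.138)
= -(-1.9805)
= 1.9805

1.9805


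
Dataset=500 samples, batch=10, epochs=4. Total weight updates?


Iterations per epoch = 500 / 10 = 50
Total updates = iterations_per_epoch * epochs
= 50 * 4
= 200

200


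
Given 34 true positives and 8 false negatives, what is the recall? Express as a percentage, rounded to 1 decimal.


Recall = TP / (TP + FN) * 100
= 34 / (34 + 8)
= 34 / 42
= 0.8095
= 81.0%

81.0


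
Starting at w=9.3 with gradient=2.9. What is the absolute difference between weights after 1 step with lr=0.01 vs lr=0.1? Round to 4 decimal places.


With lr=0.01: w_new = 9.3 - 0.01 * 2.9 = 9.271
With lr=0.1: w_new = 9.3 - 0.1 * 2.9 = 9.01
Absolute difference = |9.271 - 9.01|
= 0.2610

0.2610


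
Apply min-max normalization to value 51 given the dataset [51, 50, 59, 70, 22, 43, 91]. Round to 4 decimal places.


Min = 22, Max = 91
Range = 91 - 22 = 69
Scaled = (x - min) / (max - min)
= (51 - 22) / 69
= 29 / 69
= 0.4203

0.4203


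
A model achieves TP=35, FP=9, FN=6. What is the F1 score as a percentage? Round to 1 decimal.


Precision = TP / (TP + FP) = 35 / 44 = 0.7955
Recall = TP / (TP + FN) = 35 / 41 = 0.8537
F1 = 2 * P * R / (P + R)
= 2 * 0.7955 * 0.8537 / (0.7955 + 0.8537)
= 1.3581 / 1.6491
= 0.8235
As percentage: 82.4%

82.4


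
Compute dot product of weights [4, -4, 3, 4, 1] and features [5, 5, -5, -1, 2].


Element-wise products:
4 * 5 = 20
-4 * 5 = -20
3 * -5 = -15
4 * -1 = -4
1 * 2 = 2
Sum = 20 + -20 + -15 + -4 + 2
= -17

-17


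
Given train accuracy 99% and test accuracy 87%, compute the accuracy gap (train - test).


Gap = train_accuracy - test_accuracy
= 99 - 87
= 12%
This gap suggests the model is overfitting.

12


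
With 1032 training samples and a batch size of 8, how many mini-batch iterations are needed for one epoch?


Iterations per epoch = dataset_size / batch_size
= 1032 / 8
= 129

129


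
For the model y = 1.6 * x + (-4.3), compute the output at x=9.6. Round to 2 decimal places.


y = 1.6 * 9.6 + (-4.3)
= 15.36 + (-4.3)
= 11.06

11.06


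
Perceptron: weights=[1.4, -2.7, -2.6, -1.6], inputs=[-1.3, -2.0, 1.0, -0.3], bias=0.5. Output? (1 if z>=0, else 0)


z = w . x + b
= 1.4*-1.3 + -2.7*-2.0 + -2.6*1.0 + -1.6*-0.3 + 0.5
= -1.82 + 5.4 + -2.6 + 0.48 + 0.5
= 1.46 + 0.5
= 1.96
Since z = 1.96 >= 0, output = 1

1


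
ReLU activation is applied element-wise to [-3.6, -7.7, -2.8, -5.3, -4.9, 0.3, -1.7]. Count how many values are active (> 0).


ReLU(x) = max(0, x) for each element:
ReLU(-3.6) = 0
ReLU(-7.7) = 0
ReLU(-2.8) = 0
ReLU(-5.3) = 0
ReLU(-4.9) = 0
ReLU(0.3) = 0.3
ReLU(-1.7) = 0
Active neurons (>0): 1

1


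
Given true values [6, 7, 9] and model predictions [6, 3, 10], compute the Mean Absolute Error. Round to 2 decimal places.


Absolute errors: [0, 4, 1]
Sum of absolute errors = 5
MAE = 5 / 3 = 1.67

1.67


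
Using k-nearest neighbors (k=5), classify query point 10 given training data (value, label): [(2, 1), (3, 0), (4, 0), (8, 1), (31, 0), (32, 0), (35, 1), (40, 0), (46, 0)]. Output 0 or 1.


Distances from query 10:
Point 8 (class 1): distance = 2
Point 4 (class 0): distance = 6
Point 3 (class 0): distance = 7
Point 2 (class 1): distance = 8
Point 31 (class 0): distance = 21
K=5 nearest neighbors: classes = [1, 0, 0, 1, 0]
Votes for class 1: 2 / 5
Majority vote => class 0

0


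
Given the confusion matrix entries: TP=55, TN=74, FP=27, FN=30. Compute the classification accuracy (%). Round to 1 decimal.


Accuracy = (TP + TN) / (TP + TN + FP + FN) * 100
= (55 + 74) / (55 + 74 + 27 + 30)
= 129 / 186
= 0.6935
= 69.4%

69.4


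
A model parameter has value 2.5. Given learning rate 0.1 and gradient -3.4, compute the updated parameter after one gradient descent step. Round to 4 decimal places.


w_new = w_old - lr * gradient
= 2.5 - 0.1 * -3.4
= 2.5 - (-0.34)
= 2.8400

2.8400
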